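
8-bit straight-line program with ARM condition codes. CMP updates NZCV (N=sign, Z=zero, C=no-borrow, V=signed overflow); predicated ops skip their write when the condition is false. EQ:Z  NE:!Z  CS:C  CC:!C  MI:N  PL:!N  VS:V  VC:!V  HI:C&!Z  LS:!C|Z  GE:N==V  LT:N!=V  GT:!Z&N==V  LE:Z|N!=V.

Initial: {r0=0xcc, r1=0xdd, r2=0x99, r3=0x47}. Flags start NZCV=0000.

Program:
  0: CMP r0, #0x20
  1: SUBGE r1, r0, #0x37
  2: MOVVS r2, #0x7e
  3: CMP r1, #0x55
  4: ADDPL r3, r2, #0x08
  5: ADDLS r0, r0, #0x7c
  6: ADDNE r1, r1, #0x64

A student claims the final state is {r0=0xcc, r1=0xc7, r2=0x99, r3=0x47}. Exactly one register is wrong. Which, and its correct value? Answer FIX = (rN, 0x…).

0: ✓ CMP  NZCV=1010
1: · SUBGE
2: · MOVVS
3: ✓ CMP  NZCV=1010
4: · ADDPL
5: · ADDLS
6: ✓ ADDNE  r1←0x41

FIX = (r1, 0x41)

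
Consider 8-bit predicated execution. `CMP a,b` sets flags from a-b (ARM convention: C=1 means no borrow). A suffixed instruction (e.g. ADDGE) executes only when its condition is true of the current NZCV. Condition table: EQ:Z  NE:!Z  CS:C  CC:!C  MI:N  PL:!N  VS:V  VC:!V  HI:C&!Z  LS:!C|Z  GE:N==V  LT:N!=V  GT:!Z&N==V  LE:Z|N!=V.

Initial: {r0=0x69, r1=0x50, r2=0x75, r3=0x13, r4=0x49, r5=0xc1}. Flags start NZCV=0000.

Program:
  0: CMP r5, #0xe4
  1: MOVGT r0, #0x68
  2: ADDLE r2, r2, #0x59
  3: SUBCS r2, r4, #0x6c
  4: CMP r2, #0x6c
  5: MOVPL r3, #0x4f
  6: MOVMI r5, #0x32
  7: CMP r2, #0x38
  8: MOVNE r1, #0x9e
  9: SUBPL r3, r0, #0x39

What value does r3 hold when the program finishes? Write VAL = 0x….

[0] flags=1000 → (cmp)
[1] flags=1000 GT?F → skip
[2] flags=1000 LE?T → r2=0xce
[3] flags=1000 CS?F → skip
[4] flags=0011 → (cmp)
[5] flags=0011 PL?T → r3=0x4f
[6] flags=0011 MI?F → skip
[7] flags=1010 → (cmp)
[8] flags=1010 NE?T → r1=0x9e
[9] flags=1010 PL?F → skip

VAL = 0x4f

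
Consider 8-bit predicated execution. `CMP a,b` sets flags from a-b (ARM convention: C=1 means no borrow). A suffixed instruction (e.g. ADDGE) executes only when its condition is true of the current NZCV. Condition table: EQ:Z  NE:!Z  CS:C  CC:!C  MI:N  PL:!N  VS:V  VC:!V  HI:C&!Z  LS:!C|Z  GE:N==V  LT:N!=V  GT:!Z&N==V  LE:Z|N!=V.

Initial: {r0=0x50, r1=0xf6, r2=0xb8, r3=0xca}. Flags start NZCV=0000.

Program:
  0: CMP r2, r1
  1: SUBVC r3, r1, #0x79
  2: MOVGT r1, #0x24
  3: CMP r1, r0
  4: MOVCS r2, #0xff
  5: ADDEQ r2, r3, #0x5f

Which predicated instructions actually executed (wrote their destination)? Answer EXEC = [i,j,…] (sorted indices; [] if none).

0: ✓ CMP  NZCV=1000
1: ✓ SUBVC  r3←0x7d
2: · MOVGT
3: ✓ CMP  NZCV=1010
4: ✓ MOVCS  r2←0xff
5: · ADDEQ

EXEC = [1,4]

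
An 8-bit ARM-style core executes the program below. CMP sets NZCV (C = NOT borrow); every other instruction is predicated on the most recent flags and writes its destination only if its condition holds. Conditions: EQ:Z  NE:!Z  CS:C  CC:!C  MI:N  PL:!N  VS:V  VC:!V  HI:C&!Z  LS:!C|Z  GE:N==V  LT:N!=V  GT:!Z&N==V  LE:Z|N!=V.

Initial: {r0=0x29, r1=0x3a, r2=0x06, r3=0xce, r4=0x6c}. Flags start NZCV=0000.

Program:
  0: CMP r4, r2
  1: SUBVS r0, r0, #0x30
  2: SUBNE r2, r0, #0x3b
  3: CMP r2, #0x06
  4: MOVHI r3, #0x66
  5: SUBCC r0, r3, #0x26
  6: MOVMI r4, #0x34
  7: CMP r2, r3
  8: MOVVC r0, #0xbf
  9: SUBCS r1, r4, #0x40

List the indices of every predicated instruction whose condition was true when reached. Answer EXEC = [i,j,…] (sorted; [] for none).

EXEC = [2,4,6,8,9]

[0] flags=0010 → (cmp)
[1] flags=0010 VS?F → skip
[2] flags=0010 NE?T → r2=0xee
[3] flags=1010 → (cmp)
[4] flags=1010 HI?T → r3=0x66
[5] flags=1010 CC?F → skip
[6] flags=1010 MI?T → r4=0x34
[7] flags=1010 → (cmp)
[8] flags=1010 VC?T → r0=0xbf
[9] flags=1010 CS?T → r1=0xf4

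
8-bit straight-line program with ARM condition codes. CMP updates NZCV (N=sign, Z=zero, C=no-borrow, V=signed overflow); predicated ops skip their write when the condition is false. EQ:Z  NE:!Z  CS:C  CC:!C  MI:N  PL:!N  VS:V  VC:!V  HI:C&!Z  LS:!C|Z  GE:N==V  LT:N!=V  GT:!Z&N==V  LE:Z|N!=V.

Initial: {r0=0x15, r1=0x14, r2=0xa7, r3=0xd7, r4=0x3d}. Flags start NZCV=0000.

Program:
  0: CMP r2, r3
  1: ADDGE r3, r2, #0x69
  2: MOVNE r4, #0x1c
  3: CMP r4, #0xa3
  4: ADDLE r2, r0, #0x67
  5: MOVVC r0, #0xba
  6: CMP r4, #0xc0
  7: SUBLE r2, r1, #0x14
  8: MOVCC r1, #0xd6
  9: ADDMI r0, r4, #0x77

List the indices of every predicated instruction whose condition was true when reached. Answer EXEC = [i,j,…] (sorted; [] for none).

0: ✓ CMP  NZCV=1000
1: · ADDGE
2: ✓ MOVNE  r4←0x1c
3: ✓ CMP  NZCV=0000
4: · ADDLE
5: ✓ MOVVC  r0←0xba
6: ✓ CMP  NZCV=0000
7: · SUBLE
8: ✓ MOVCC  r1←0xd6
9: · ADDMI

EXEC = [2,5,8]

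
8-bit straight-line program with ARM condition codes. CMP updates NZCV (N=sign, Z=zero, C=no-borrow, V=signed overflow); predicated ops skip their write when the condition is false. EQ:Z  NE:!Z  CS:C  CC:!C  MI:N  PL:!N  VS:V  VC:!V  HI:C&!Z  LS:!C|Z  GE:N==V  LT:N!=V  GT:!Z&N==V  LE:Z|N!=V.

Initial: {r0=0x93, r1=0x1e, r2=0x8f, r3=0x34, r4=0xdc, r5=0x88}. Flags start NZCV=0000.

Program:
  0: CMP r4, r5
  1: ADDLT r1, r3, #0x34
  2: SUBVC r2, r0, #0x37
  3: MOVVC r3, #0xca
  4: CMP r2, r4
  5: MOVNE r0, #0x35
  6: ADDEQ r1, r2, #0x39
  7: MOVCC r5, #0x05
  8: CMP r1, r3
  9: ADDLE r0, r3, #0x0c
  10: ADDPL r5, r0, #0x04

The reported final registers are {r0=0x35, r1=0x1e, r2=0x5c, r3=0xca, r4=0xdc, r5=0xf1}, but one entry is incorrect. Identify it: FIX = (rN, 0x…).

0: ✓ CMP  NZCV=0010
1: · ADDLT
2: ✓ SUBVC  r2←0x5c
3: ✓ MOVVC  r3←0xca
4: ✓ CMP  NZCV=1001
5: ✓ MOVNE  r0←0x35
6: · ADDEQ
7: ✓ MOVCC  r5←0x05
8: ✓ CMP  NZCV=0000
9: · ADDLE
10: ✓ ADDPL  r5←0x39

FIX = (r5, 0x39)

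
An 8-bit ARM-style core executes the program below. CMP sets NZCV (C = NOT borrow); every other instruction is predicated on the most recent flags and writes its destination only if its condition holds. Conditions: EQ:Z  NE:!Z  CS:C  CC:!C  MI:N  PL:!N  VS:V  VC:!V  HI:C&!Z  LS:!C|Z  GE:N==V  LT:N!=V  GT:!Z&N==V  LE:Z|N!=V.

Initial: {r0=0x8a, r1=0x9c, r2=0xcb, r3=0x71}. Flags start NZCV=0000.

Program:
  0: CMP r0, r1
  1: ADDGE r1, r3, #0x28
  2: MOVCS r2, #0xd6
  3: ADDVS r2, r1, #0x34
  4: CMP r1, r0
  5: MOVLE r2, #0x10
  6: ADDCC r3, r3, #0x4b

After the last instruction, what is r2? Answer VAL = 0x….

[0] flags=1000 → (cmp)
[1] flags=1000 GE?F → skip
[2] flags=1000 CS?F → skip
[3] flags=1000 VS?F → skip
[4] flags=0010 → (cmp)
[5] flags=0010 LE?F → skip
[6] flags=0010 CC?F → skip

VAL = 0xcb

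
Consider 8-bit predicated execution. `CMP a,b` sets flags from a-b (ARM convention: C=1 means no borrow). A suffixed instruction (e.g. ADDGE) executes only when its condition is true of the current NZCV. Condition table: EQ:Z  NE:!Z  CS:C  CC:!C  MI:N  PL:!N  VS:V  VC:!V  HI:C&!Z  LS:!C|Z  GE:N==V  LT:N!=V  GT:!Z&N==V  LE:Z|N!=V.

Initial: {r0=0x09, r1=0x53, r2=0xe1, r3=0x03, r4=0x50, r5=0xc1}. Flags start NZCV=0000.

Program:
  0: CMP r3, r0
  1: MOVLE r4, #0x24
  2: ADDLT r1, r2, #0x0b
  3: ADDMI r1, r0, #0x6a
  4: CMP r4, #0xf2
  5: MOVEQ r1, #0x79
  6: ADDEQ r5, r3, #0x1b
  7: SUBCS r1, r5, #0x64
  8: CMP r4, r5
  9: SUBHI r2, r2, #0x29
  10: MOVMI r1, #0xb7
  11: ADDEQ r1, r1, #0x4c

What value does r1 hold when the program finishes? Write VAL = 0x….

[0] flags=1000 → (cmp)
[1] flags=1000 LE?T → r4=0x24
[2] flags=1000 LT?T → r1=0xec
[3] flags=1000 MI?T → r1=0x73
[4] flags=0000 → (cmp)
[5] flags=0000 EQ?F → skip
[6] flags=0000 EQ?F → skip
[7] flags=0000 CS?F → skip
[8] flags=0000 → (cmp)
[9] flags=0000 HI?F → skip
[10] flags=0000 MI?F → skip
[11] flags=0000 EQ?F → skip

VAL = 0x73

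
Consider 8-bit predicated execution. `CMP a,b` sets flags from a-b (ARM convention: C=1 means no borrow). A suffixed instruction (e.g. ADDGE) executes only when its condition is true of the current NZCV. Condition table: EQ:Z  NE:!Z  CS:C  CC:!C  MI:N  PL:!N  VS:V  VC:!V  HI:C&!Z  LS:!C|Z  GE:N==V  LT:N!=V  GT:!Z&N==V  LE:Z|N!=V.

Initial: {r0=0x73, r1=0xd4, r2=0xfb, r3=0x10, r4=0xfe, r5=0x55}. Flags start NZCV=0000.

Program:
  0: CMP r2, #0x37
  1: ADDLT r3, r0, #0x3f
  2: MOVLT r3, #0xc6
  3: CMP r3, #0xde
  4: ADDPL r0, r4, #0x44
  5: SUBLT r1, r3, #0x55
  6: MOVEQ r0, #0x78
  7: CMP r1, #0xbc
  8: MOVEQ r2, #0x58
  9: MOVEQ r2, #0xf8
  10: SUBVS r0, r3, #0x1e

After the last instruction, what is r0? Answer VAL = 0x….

VAL = 0xa8

0: ✓ CMP  NZCV=1010
1: ✓ ADDLT  r3←0xb2
2: ✓ MOVLT  r3←0xc6
3: ✓ CMP  NZCV=1000
4: · ADDPL
5: ✓ SUBLT  r1←0x71
6: · MOVEQ
7: ✓ CMP  NZCV=1001
8: · MOVEQ
9: · MOVEQ
10: ✓ SUBVS  r0←0xa8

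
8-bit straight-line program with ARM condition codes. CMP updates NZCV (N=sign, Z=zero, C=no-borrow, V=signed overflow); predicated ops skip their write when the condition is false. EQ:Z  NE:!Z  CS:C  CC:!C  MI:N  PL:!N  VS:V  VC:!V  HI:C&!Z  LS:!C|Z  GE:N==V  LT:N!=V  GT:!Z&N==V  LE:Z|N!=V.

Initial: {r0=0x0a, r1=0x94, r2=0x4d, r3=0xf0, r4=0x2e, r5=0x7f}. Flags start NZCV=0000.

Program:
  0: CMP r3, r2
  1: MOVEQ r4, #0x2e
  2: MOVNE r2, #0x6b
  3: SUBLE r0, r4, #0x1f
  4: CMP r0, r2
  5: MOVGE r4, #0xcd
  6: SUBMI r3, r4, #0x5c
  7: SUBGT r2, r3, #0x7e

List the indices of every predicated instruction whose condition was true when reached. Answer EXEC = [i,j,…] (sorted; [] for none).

EXEC = [2,3,6]

0: ✓ CMP  NZCV=1010
1: · MOVEQ
2: ✓ MOVNE  r2←0x6b
3: ✓ SUBLE  r0←0x0f
4: ✓ CMP  NZCV=1000
5: · MOVGE
6: ✓ SUBMI  r3←0xd2
7: · SUBGT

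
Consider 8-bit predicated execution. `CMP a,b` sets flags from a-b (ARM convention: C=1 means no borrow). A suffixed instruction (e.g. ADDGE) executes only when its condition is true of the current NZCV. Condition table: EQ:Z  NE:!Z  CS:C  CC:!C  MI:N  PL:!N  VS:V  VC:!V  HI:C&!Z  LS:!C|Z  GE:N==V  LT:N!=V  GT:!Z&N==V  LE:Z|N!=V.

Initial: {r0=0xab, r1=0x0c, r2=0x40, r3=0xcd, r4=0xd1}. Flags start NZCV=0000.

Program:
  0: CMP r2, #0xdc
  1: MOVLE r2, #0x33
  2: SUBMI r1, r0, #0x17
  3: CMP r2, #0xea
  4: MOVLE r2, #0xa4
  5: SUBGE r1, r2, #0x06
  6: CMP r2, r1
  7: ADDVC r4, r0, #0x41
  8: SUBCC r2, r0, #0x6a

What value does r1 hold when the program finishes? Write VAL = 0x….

[0] flags=0000 → (cmp)
[1] flags=0000 LE?F → skip
[2] flags=0000 MI?F → skip
[3] flags=0000 → (cmp)
[4] flags=0000 LE?F → skip
[5] flags=0000 GE?T → r1=0x3a
[6] flags=0010 → (cmp)
[7] flags=0010 VC?T → r4=0xec
[8] flags=0010 CC?F → skip

VAL = 0x3a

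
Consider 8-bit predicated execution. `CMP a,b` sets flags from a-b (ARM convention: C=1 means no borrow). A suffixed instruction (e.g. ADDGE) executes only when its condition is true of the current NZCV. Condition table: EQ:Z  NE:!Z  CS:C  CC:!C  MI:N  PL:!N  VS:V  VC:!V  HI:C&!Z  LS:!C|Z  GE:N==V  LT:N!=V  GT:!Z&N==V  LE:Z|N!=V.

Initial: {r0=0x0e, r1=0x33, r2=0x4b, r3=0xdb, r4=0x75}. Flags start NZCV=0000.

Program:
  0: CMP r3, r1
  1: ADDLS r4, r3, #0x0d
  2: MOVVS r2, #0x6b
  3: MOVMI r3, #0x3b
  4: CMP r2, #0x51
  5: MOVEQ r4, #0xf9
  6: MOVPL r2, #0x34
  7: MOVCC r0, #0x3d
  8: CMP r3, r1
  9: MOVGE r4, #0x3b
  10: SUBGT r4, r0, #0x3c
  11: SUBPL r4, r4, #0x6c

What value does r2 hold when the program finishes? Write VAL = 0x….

VAL = 0x4b

0: ✓ CMP  NZCV=1010
1: · ADDLS
2: · MOVVS
3: ✓ MOVMI  r3←0x3b
4: ✓ CMP  NZCV=1000
5: · MOVEQ
6: · MOVPL
7: ✓ MOVCC  r0←0x3d
8: ✓ CMP  NZCV=0010
9: ✓ MOVGE  r4←0x3b
10: ✓ SUBGT  r4←0x01
11: ✓ SUBPL  r4←0x95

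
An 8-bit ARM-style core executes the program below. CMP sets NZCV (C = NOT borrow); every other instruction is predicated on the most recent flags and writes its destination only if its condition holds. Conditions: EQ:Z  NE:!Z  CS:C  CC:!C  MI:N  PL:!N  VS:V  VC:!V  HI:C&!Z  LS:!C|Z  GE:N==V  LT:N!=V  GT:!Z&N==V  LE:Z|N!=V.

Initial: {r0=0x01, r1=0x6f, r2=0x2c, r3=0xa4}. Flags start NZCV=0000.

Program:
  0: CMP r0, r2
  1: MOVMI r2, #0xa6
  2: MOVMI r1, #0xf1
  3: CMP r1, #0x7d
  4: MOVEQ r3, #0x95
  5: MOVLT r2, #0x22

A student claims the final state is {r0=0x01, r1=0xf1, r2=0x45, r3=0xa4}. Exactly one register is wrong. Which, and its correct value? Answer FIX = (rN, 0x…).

FIX = (r2, 0x22)

0: ✓ CMP  NZCV=1000
1: ✓ MOVMI  r2←0xa6
2: ✓ MOVMI  r1←0xf1
3: ✓ CMP  NZCV=0011
4: · MOVEQ
5: ✓ MOVLT  r2←0x22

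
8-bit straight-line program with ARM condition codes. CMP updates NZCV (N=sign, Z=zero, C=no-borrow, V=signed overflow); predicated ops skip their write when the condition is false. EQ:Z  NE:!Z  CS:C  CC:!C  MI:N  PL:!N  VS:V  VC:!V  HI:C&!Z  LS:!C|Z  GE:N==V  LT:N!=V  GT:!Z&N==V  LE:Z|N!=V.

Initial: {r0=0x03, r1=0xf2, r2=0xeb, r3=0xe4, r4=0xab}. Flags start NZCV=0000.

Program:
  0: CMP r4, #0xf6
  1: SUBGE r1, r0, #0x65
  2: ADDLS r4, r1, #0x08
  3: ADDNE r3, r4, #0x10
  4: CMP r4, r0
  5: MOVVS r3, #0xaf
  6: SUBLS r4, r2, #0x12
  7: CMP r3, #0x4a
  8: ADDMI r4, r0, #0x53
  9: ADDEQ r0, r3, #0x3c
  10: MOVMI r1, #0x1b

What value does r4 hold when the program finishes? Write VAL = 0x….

[0] flags=1000 → (cmp)
[1] flags=1000 GE?F → skip
[2] flags=1000 LS?T → r4=0xfa
[3] flags=1000 NE?T → r3=0x0a
[4] flags=1010 → (cmp)
[5] flags=1010 VS?F → skip
[6] flags=1010 LS?F → skip
[7] flags=1000 → (cmp)
[8] flags=1000 MI?T → r4=0x56
[9] flags=1000 EQ?F → skip
[10] flags=1000 MI?T → r1=0x1b

VAL = 0x56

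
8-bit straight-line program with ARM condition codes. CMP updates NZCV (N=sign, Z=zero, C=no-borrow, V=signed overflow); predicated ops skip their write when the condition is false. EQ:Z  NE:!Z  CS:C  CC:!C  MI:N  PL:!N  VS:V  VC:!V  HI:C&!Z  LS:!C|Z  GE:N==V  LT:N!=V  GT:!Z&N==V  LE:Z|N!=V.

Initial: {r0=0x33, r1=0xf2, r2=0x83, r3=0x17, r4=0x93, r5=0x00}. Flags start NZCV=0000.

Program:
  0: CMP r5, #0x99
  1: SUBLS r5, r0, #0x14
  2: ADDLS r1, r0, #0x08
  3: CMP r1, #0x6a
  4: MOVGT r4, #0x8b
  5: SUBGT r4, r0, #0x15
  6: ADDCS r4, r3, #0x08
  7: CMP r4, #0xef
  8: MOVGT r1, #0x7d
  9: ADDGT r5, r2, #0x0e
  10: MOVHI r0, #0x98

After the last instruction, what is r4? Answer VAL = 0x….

VAL = 0x93

[0] flags=0000 → (cmp)
[1] flags=0000 LS?T → r5=0x1f
[2] flags=0000 LS?T → r1=0x3b
[3] flags=1000 → (cmp)
[4] flags=1000 GT?F → skip
[5] flags=1000 GT?F → skip
[6] flags=1000 CS?F → skip
[7] flags=1000 → (cmp)
[8] flags=1000 GT?F → skip
[9] flags=1000 GT?F → skip
[10] flags=1000 HI?F → skip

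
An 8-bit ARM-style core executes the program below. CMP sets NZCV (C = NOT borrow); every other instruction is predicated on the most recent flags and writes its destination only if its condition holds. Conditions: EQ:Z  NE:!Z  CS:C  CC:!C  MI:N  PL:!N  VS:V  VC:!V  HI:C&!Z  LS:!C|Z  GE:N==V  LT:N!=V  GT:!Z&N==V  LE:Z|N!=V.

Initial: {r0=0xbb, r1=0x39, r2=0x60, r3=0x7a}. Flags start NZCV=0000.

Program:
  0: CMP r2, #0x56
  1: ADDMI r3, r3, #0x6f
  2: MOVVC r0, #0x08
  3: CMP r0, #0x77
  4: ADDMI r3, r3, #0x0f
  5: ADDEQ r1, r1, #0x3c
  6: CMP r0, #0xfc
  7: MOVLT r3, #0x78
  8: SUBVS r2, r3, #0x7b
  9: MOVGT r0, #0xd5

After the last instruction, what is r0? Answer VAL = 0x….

VAL = 0xd5

[0] flags=0010 → (cmp)
[1] flags=0010 MI?F → skip
[2] flags=0010 VC?T → r0=0x08
[3] flags=1000 → (cmp)
[4] flags=1000 MI?T → r3=0x89
[5] flags=1000 EQ?F → skip
[6] flags=0000 → (cmp)
[7] flags=0000 LT?F → skip
[8] flags=0000 VS?F → skip
[9] flags=0000 GT?T → r0=0xd5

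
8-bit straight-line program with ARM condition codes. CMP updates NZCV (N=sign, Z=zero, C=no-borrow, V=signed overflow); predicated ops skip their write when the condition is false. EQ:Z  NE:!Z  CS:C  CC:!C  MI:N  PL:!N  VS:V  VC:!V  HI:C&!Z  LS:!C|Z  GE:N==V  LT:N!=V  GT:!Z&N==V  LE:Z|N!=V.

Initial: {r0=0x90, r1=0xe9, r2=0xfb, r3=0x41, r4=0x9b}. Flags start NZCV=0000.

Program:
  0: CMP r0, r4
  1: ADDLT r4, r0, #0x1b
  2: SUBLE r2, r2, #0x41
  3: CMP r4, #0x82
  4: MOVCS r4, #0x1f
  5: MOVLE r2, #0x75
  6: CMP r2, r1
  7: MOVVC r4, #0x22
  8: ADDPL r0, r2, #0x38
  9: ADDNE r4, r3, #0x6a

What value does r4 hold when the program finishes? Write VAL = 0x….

VAL = 0xab

0: ✓ CMP  NZCV=1000
1: ✓ ADDLT  r4←0xab
2: ✓ SUBLE  r2←0xba
3: ✓ CMP  NZCV=0010
4: ✓ MOVCS  r4←0x1f
5: · MOVLE
6: ✓ CMP  NZCV=1000
7: ✓ MOVVC  r4←0x22
8: · ADDPL
9: ✓ ADDNE  r4←0xab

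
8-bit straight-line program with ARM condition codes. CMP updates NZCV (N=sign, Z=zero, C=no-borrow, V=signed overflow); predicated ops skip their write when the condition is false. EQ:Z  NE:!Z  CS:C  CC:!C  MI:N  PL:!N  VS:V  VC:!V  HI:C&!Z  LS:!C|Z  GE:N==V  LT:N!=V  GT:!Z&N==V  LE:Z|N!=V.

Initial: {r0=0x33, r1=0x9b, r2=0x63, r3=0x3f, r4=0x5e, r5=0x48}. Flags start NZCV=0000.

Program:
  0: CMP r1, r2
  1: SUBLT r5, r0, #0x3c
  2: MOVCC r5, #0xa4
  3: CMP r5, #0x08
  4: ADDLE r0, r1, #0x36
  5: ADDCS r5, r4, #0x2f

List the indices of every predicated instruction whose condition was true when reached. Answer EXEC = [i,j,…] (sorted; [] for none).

EXEC = [1,4,5]

0: ✓ CMP  NZCV=0011
1: ✓ SUBLT  r5←0xf7
2: · MOVCC
3: ✓ CMP  NZCV=1010
4: ✓ ADDLE  r0←0xd1
5: ✓ ADDCS  r5←0x8d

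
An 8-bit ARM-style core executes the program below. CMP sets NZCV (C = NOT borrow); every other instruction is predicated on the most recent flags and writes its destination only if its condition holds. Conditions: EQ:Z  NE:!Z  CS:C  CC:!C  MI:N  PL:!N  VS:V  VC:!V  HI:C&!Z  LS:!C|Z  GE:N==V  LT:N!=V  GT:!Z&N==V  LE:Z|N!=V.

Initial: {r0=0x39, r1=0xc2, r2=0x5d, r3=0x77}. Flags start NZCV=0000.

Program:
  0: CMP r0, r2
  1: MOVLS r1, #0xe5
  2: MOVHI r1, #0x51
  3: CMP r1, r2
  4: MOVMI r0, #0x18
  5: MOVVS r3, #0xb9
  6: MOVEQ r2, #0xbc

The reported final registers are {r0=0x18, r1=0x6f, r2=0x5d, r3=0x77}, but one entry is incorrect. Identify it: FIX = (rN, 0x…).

[0] flags=1000 → (cmp)
[1] flags=1000 LS?T → r1=0xe5
[2] flags=1000 HI?F → skip
[3] flags=1010 → (cmp)
[4] flags=1010 MI?T → r0=0x18
[5] flags=1010 VS?F → skip
[6] flags=1010 EQ?F → skip

FIX = (r1, 0xe5)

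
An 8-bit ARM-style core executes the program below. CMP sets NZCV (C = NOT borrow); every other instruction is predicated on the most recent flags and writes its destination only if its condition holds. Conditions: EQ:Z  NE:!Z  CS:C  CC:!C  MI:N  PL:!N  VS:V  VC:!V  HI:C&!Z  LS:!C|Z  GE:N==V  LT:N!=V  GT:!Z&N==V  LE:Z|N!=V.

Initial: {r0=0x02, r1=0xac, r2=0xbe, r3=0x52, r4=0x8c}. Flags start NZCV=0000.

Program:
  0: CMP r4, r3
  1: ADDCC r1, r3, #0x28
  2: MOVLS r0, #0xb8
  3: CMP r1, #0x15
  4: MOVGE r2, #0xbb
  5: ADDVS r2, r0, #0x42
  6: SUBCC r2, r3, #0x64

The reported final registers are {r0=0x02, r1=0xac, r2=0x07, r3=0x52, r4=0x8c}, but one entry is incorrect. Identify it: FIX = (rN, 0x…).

FIX = (r2, 0xbe)

[0] flags=0011 → (cmp)
[1] flags=0011 CC?F → skip
[2] flags=0011 LS?F → skip
[3] flags=1010 → (cmp)
[4] flags=1010 GE?F → skip
[5] flags=1010 VS?F → skip
[6] flags=1010 CC?F → skip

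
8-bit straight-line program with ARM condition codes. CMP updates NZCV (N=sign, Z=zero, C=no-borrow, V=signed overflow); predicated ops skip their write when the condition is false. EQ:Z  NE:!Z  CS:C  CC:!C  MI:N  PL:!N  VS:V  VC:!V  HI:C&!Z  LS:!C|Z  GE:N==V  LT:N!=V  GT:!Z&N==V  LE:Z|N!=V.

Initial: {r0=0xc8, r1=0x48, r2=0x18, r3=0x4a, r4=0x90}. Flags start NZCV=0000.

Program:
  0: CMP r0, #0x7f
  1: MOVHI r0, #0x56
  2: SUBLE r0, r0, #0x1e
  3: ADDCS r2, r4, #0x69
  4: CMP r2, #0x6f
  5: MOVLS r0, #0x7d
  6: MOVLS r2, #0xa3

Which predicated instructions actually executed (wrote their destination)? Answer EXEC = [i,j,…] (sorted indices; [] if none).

0: ✓ CMP  NZCV=0011
1: ✓ MOVHI  r0←0x56
2: ✓ SUBLE  r0←0x38
3: ✓ ADDCS  r2←0xf9
4: ✓ CMP  NZCV=1010
5: · MOVLS
6: · MOVLS

EXEC = [1,2,3]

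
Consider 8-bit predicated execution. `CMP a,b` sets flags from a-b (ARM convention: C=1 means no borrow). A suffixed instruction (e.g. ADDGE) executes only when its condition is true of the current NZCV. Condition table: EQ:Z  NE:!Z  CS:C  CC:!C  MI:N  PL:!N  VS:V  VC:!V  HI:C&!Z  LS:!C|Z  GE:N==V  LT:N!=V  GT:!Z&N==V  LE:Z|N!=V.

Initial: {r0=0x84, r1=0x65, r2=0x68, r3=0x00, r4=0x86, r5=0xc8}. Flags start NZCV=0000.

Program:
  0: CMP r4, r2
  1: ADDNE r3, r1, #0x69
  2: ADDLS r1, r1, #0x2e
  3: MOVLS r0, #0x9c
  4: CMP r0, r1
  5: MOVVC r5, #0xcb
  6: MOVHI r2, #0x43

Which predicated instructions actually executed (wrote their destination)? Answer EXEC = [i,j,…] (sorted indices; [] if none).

EXEC = [1,6]

[0] flags=0011 → (cmp)
[1] flags=0011 NE?T → r3=0xce
[2] flags=0011 LS?F → skip
[3] flags=0011 LS?F → skip
[4] flags=0011 → (cmp)
[5] flags=0011 VC?F → skip
[6] flags=0011 HI?T → r2=0x43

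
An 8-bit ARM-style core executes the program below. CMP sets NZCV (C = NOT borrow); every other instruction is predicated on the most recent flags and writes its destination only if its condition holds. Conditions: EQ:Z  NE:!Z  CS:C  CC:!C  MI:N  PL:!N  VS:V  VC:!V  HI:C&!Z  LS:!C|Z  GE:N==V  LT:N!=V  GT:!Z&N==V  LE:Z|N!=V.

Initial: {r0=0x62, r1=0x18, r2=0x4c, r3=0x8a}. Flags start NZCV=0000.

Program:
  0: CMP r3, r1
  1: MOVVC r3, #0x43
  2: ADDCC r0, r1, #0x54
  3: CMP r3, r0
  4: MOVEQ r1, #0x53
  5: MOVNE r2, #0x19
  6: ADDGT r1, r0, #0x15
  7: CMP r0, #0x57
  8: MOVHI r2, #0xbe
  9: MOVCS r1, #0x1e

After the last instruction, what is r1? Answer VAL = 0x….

[0] flags=0011 → (cmp)
[1] flags=0011 VC?F → skip
[2] flags=0011 CC?F → skip
[3] flags=0011 → (cmp)
[4] flags=0011 EQ?F → skip
[5] flags=0011 NE?T → r2=0x19
[6] flags=0011 GT?F → skip
[7] flags=0010 → (cmp)
[8] flags=0010 HI?T → r2=0xbe
[9] flags=0010 CS?T → r1=0x1e

VAL = 0x1e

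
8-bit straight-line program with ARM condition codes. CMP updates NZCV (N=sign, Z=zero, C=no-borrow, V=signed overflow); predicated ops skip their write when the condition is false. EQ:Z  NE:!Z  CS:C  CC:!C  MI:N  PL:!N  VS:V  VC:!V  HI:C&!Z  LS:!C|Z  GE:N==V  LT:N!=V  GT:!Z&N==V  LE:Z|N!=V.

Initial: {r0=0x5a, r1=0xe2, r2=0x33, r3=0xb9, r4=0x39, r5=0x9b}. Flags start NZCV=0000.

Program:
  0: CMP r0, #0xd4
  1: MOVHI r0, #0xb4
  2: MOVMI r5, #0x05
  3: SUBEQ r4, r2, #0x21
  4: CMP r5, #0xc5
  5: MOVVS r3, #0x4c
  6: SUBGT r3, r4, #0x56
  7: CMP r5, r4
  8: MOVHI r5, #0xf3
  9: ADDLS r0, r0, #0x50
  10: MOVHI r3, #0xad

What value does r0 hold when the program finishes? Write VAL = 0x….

[0] flags=1001 → (cmp)
[1] flags=1001 HI?F → skip
[2] flags=1001 MI?T → r5=0x05
[3] flags=1001 EQ?F → skip
[4] flags=0000 → (cmp)
[5] flags=0000 VS?F → skip
[6] flags=0000 GT?T → r3=0xe3
[7] flags=1000 → (cmp)
[8] flags=1000 HI?F → skip
[9] flags=1000 LS?T → r0=0xaa
[10] flags=1000 HI?F → skip

VAL = 0xaa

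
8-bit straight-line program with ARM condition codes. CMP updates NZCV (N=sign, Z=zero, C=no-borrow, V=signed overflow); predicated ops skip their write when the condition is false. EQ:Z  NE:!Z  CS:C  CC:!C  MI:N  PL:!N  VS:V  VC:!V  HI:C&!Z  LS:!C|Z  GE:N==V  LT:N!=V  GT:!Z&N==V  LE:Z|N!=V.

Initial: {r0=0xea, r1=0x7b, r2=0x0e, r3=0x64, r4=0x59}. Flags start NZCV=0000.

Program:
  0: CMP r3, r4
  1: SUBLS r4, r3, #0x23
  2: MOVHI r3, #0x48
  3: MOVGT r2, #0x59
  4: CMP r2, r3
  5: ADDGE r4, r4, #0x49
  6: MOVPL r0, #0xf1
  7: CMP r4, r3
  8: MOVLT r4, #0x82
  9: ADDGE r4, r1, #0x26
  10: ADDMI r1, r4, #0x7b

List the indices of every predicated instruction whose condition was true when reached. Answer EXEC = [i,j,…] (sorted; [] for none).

[0] flags=0010 → (cmp)
[1] flags=0010 LS?F → skip
[2] flags=0010 HI?T → r3=0x48
[3] flags=0010 GT?T → r2=0x59
[4] flags=0010 → (cmp)
[5] flags=0010 GE?T → r4=0xa2
[6] flags=0010 PL?T → r0=0xf1
[7] flags=0011 → (cmp)
[8] flags=0011 LT?T → r4=0x82
[9] flags=0011 GE?F → skip
[10] flags=0011 MI?F → skip

EXEC = [2,3,5,6,8]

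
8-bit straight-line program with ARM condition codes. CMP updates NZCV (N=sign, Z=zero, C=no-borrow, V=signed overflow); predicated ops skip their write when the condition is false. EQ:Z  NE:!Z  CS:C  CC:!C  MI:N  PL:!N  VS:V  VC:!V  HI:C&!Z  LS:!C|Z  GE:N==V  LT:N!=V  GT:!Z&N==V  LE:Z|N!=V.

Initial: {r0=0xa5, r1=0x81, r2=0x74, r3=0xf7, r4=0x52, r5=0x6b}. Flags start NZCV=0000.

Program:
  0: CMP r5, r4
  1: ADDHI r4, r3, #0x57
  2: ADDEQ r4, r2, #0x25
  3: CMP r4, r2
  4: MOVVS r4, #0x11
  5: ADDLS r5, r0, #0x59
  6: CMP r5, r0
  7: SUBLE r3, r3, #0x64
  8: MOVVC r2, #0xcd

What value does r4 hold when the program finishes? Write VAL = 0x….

[0] flags=0010 → (cmp)
[1] flags=0010 HI?T → r4=0x4e
[2] flags=0010 EQ?F → skip
[3] flags=1000 → (cmp)
[4] flags=1000 VS?F → skip
[5] flags=1000 LS?T → r5=0xfe
[6] flags=0010 → (cmp)
[7] flags=0010 LE?F → skip
[8] flags=0010 VC?T → r2=0xcd

VAL = 0x4e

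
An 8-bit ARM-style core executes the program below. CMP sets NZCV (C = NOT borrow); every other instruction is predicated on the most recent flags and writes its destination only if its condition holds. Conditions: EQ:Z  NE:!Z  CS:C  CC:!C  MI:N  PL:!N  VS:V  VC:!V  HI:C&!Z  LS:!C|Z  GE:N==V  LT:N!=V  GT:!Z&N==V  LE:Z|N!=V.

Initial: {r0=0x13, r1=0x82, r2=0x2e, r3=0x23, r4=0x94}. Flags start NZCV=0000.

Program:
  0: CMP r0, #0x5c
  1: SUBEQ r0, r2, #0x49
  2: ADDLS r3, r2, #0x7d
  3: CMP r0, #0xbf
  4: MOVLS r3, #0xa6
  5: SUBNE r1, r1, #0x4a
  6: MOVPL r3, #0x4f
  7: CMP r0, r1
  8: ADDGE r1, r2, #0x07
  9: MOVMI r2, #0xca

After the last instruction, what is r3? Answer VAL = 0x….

VAL = 0x4f

0: ✓ CMP  NZCV=1000
1: · SUBEQ
2: ✓ ADDLS  r3←0xab
3: ✓ CMP  NZCV=0000
4: ✓ MOVLS  r3←0xa6
5: ✓ SUBNE  r1←0x38
6: ✓ MOVPL  r3←0x4f
7: ✓ CMP  NZCV=1000
8: · ADDGE
9: ✓ MOVMI  r2←0xca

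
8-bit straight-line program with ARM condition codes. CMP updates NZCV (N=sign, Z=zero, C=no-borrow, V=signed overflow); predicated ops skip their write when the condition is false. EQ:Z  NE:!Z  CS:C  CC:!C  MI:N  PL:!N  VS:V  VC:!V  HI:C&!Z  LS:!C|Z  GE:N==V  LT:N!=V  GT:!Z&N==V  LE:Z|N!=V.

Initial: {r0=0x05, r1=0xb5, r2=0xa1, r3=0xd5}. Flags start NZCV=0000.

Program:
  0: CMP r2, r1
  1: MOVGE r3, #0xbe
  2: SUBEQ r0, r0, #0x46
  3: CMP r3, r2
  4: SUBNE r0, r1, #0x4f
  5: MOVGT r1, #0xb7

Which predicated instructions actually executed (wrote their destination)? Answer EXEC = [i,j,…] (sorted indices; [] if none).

[0] flags=1000 → (cmp)
[1] flags=1000 GE?F → skip
[2] flags=1000 EQ?F → skip
[3] flags=0010 → (cmp)
[4] flags=0010 NE?T → r0=0x66
[5] flags=0010 GT?T → r1=0xb7

EXEC = [4,5]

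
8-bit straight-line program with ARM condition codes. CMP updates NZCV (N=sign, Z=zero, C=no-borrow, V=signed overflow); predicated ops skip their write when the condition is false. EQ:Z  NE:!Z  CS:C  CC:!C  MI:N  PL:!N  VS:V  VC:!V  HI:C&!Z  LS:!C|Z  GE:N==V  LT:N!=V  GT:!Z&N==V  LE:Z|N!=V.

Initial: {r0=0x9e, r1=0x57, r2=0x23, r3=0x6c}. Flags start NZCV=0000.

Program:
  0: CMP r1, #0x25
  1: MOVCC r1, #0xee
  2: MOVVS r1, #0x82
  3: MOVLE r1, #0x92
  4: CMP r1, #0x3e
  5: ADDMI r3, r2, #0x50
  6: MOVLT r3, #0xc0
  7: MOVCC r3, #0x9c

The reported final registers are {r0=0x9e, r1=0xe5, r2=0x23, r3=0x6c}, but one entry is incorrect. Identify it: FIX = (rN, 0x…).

FIX = (r1, 0x57)

0: ✓ CMP  NZCV=0010
1: · MOVCC
2: · MOVVS
3: · MOVLE
4: ✓ CMP  NZCV=0010
5: · ADDMI
6: · MOVLT
7: · MOVCC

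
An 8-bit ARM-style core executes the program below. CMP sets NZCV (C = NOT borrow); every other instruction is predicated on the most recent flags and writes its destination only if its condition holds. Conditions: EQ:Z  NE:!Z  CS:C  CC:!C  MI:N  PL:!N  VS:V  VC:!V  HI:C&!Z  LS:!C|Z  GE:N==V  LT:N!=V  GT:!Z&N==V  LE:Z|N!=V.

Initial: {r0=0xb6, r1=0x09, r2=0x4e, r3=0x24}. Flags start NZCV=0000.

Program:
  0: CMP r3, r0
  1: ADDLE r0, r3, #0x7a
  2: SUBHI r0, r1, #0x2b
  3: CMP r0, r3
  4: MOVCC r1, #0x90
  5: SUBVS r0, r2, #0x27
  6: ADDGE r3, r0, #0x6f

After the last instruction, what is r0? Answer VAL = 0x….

[0] flags=0000 → (cmp)
[1] flags=0000 LE?F → skip
[2] flags=0000 HI?F → skip
[3] flags=1010 → (cmp)
[4] flags=1010 CC?F → skip
[5] flags=1010 VS?F → skip
[6] flags=1010 GE?F → skip

VAL = 0xb6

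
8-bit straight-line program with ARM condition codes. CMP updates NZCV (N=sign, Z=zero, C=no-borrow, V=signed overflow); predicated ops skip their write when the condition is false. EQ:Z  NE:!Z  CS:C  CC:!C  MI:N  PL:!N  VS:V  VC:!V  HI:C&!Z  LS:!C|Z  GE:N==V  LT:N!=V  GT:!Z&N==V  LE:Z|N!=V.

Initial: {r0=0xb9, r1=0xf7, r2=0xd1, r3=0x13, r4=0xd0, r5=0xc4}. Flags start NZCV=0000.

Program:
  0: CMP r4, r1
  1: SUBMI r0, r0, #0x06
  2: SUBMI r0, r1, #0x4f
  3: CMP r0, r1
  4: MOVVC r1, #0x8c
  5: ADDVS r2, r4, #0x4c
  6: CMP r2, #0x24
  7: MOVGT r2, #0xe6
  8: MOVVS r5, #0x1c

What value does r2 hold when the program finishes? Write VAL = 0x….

0: ✓ CMP  NZCV=1000
1: ✓ SUBMI  r0←0xb3
2: ✓ SUBMI  r0←0xa8
3: ✓ CMP  NZCV=1000
4: ✓ MOVVC  r1←0x8c
5: · ADDVS
6: ✓ CMP  NZCV=1010
7: · MOVGT
8: · MOVVS

VAL = 0xd1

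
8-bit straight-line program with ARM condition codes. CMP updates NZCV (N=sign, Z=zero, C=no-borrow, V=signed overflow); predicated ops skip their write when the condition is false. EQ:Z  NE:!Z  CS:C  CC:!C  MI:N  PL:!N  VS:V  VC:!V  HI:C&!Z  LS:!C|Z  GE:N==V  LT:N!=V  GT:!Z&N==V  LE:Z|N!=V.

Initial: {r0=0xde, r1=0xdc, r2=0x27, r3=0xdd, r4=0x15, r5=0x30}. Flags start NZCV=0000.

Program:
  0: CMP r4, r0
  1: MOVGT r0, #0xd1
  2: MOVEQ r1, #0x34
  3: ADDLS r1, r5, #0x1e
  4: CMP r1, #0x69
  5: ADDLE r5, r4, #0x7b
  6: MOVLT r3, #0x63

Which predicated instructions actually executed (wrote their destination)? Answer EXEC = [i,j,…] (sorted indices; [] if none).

[0] flags=0000 → (cmp)
[1] flags=0000 GT?T → r0=0xd1
[2] flags=0000 EQ?F → skip
[3] flags=0000 LS?T → r1=0x4e
[4] flags=1000 → (cmp)
[5] flags=1000 LE?T → r5=0x90
[6] flags=1000 LT?T → r3=0x63

EXEC = [1,3,5,6]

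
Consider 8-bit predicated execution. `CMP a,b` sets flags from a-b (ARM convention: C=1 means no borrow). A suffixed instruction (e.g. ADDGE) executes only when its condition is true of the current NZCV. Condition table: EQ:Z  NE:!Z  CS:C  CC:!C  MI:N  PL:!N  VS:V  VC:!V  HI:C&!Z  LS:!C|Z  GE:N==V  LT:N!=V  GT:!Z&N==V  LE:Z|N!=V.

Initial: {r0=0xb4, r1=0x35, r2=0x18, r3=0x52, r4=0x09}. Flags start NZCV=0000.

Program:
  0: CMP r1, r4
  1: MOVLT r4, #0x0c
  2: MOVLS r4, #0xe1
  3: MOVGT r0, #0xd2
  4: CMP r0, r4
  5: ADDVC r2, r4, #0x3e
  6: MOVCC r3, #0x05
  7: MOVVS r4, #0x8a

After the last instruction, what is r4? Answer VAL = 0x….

VAL = 0x09

0: ✓ CMP  NZCV=0010
1: · MOVLT
2: · MOVLS
3: ✓ MOVGT  r0←0xd2
4: ✓ CMP  NZCV=1010
5: ✓ ADDVC  r2←0x47
6: · MOVCC
7: · MOVVS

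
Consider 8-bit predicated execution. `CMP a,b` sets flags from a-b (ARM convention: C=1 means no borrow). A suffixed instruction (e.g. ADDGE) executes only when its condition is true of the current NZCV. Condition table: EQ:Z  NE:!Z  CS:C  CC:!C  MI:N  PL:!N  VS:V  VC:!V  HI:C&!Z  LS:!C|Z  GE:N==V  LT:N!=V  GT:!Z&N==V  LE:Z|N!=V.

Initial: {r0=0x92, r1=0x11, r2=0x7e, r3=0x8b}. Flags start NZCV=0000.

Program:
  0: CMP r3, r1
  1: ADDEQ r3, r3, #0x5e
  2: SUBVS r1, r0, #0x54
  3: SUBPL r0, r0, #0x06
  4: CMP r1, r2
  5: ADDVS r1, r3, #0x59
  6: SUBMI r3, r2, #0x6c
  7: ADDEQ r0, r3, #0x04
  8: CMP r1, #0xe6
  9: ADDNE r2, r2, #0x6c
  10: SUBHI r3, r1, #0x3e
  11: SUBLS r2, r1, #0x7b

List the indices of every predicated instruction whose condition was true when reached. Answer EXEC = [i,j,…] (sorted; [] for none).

EXEC = [2,3,6,9,11]

[0] flags=0011 → (cmp)
[1] flags=0011 EQ?F → skip
[2] flags=0011 VS?T → r1=0x3e
[3] flags=0011 PL?T → r0=0x8c
[4] flags=1000 → (cmp)
[5] flags=1000 VS?F → skip
[6] flags=1000 MI?T → r3=0x12
[7] flags=1000 EQ?F → skip
[8] flags=0000 → (cmp)
[9] flags=0000 NE?T → r2=0xea
[10] flags=0000 HI?F → skip
[11] flags=0000 LS?T → r2=0xc3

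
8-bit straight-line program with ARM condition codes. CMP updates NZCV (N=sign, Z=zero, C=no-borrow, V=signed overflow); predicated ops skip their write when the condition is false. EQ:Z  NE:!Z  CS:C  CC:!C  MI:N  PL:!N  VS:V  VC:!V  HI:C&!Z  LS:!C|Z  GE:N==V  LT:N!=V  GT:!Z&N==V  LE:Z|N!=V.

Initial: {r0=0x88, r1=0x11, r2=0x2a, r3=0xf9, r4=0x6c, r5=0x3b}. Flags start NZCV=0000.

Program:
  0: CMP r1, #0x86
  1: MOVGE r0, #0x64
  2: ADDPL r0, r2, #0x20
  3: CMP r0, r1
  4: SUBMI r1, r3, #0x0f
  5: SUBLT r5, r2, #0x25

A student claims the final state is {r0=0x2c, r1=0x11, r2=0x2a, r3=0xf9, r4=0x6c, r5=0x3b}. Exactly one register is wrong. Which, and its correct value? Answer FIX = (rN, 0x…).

[0] flags=1001 → (cmp)
[1] flags=1001 GE?T → r0=0x64
[2] flags=1001 PL?F → skip
[3] flags=0010 → (cmp)
[4] flags=0010 MI?F → skip
[5] flags=0010 LT?F → skip

FIX = (r0, 0x64)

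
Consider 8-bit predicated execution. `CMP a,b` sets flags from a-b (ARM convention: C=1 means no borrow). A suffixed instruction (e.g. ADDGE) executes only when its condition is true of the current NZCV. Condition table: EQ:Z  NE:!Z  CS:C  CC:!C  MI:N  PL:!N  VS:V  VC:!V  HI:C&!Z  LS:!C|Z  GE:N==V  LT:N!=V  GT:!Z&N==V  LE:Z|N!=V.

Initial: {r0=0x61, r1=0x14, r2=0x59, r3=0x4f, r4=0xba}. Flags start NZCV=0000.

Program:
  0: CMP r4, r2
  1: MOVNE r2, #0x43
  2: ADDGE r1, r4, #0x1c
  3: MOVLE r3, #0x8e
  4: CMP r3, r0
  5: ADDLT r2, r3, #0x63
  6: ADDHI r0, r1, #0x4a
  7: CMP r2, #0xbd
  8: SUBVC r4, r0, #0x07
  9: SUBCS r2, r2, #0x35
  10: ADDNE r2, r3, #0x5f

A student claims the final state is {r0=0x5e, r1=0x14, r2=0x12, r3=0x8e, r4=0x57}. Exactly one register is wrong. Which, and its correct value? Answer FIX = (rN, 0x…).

0: ✓ CMP  NZCV=0011
1: ✓ MOVNE  r2←0x43
2: · ADDGE
3: ✓ MOVLE  r3←0x8e
4: ✓ CMP  NZCV=0011
5: ✓ ADDLT  r2←0xf1
6: ✓ ADDHI  r0←0x5e
7: ✓ CMP  NZCV=0010
8: ✓ SUBVC  r4←0x57
9: ✓ SUBCS  r2←0xbc
10: ✓ ADDNE  r2←0xed

FIX = (r2, 0xed)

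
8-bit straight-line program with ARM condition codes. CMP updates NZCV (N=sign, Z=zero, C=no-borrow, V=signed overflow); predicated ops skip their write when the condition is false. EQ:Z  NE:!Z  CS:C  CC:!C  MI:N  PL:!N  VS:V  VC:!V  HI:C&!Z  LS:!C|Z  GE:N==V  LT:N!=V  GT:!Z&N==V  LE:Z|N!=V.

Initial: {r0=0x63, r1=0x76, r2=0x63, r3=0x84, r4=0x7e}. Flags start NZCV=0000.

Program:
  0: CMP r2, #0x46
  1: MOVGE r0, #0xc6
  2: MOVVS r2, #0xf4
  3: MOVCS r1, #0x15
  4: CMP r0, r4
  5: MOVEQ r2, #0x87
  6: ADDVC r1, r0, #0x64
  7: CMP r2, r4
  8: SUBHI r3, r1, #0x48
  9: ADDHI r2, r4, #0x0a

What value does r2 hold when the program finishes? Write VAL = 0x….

0: ✓ CMP  NZCV=0010
1: ✓ MOVGE  r0←0xc6
2: · MOVVS
3: ✓ MOVCS  r1←0x15
4: ✓ CMP  NZCV=0011
5: · MOVEQ
6: · ADDVC
7: ✓ CMP  NZCV=1000
8: · SUBHI
9: · ADDHI

VAL = 0x63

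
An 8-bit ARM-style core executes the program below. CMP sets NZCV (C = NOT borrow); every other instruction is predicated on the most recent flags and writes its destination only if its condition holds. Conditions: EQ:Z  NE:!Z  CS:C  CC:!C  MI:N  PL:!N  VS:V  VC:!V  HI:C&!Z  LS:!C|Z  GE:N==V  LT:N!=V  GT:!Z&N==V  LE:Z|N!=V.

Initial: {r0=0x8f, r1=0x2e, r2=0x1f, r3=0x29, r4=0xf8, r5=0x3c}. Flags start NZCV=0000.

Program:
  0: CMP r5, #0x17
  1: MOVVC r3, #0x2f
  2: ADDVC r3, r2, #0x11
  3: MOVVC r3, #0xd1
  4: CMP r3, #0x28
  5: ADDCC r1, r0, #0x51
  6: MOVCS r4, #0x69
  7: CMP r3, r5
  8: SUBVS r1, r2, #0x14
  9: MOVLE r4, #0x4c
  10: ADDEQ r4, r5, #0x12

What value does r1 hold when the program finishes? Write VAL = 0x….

VAL = 0x2e

0: ✓ CMP  NZCV=0010
1: ✓ MOVVC  r3←0x2f
2: ✓ ADDVC  r3←0x30
3: ✓ MOVVC  r3←0xd1
4: ✓ CMP  NZCV=1010
5: · ADDCC
6: ✓ MOVCS  r4←0x69
7: ✓ CMP  NZCV=1010
8: · SUBVS
9: ✓ MOVLE  r4←0x4c
10: · ADDEQ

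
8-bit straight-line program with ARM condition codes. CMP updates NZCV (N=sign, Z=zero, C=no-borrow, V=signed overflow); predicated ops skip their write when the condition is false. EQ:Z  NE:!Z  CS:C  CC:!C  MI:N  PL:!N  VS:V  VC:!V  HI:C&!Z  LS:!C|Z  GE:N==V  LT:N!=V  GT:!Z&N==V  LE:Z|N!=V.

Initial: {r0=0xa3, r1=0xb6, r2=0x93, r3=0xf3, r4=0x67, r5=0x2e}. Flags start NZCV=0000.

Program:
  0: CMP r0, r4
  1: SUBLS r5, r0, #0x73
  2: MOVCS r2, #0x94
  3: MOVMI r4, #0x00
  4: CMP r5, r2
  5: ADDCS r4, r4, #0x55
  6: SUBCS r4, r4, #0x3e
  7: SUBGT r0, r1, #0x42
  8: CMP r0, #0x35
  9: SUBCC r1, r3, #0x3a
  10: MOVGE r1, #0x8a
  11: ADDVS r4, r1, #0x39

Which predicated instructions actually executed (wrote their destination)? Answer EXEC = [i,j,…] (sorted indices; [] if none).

[0] flags=0011 → (cmp)
[1] flags=0011 LS?F → skip
[2] flags=0011 CS?T → r2=0x94
[3] flags=0011 MI?F → skip
[4] flags=1001 → (cmp)
[5] flags=1001 CS?F → skip
[6] flags=1001 CS?F → skip
[7] flags=1001 GT?T → r0=0x74
[8] flags=0010 → (cmp)
[9] flags=0010 CC?F → skip
[10] flags=0010 GE?T → r1=0x8a
[11] flags=0010 VS?F → skip

EXEC = [2,7,10]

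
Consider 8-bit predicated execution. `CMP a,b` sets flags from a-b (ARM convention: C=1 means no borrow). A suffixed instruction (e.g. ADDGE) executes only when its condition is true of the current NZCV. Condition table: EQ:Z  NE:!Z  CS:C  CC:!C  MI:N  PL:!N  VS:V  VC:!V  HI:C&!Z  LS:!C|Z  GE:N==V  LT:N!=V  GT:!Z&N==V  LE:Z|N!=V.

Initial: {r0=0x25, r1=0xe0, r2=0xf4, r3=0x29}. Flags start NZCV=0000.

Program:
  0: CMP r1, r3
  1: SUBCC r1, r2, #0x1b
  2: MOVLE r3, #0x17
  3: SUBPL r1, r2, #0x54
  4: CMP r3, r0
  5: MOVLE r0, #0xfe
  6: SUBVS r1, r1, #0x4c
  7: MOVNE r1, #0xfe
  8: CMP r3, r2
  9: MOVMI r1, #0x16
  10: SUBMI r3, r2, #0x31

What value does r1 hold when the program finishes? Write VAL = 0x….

VAL = 0xfe

0: ✓ CMP  NZCV=1010
1: · SUBCC
2: ✓ MOVLE  r3←0x17
3: · SUBPL
4: ✓ CMP  NZCV=1000
5: ✓ MOVLE  r0←0xfe
6: · SUBVS
7: ✓ MOVNE  r1←0xfe
8: ✓ CMP  NZCV=0000
9: · MOVMI
10: · SUBMI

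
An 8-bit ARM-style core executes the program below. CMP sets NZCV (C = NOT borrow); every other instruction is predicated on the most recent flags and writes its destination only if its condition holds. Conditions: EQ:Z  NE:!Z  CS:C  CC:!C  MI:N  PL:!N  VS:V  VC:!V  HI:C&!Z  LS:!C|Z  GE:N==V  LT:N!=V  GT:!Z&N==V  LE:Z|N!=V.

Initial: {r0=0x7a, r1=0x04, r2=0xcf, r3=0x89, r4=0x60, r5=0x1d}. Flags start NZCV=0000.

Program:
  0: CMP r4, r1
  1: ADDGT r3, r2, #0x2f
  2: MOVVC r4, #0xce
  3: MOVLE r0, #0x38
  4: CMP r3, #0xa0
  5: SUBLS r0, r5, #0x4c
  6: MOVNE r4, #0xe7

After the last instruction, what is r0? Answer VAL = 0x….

VAL = 0x7a

0: ✓ CMP  NZCV=0010
1: ✓ ADDGT  r3←0xfe
2: ✓ MOVVC  r4←0xce
3: · MOVLE
4: ✓ CMP  NZCV=0010
5: · SUBLS
6: ✓ MOVNE  r4←0xe7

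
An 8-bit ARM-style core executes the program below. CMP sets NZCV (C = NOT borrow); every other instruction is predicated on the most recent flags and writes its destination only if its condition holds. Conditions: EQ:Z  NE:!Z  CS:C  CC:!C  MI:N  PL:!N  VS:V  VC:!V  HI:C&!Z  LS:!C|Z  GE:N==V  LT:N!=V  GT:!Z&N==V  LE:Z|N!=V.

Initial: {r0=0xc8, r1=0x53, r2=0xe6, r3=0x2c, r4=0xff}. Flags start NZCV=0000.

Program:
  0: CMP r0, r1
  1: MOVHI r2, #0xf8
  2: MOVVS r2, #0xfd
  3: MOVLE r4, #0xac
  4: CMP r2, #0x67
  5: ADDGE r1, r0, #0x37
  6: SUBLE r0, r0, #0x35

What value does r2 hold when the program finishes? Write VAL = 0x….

VAL = 0xfd

[0] flags=0011 → (cmp)
[1] flags=0011 HI?T → r2=0xf8
[2] flags=0011 VS?T → r2=0xfd
[3] flags=0011 LE?T → r4=0xac
[4] flags=1010 → (cmp)
[5] flags=1010 GE?F → skip
[6] flags=1010 LE?T → r0=0x93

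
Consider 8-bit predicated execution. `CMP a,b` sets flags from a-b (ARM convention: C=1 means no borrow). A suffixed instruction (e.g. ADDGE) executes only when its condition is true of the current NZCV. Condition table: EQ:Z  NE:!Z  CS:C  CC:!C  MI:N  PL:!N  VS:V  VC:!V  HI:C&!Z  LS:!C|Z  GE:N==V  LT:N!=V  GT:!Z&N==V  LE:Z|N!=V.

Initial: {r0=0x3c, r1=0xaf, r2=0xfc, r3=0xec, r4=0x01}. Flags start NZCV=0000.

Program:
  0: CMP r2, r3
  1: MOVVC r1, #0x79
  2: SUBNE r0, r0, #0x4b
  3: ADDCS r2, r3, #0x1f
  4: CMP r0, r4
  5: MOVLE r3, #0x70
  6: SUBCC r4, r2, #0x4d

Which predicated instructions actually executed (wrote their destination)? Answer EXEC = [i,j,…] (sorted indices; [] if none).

EXEC = [1,2,3,5]

0: ✓ CMP  NZCV=0010
1: ✓ MOVVC  r1←0x79
2: ✓ SUBNE  r0←0xf1
3: ✓ ADDCS  r2←0x0b
4: ✓ CMP  NZCV=1010
5: ✓ MOVLE  r3←0x70
6: · SUBCC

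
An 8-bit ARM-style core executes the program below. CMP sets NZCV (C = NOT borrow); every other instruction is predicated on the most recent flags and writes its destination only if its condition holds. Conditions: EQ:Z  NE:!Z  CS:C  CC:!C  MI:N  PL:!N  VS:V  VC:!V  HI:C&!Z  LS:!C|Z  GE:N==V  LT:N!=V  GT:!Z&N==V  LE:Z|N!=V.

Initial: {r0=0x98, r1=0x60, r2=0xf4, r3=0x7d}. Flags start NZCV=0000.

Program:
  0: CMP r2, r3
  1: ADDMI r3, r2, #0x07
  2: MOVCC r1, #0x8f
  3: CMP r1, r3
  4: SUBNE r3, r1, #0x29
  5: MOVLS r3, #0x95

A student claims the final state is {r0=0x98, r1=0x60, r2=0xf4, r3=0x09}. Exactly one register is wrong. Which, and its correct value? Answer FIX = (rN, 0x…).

FIX = (r3, 0x95)

0: ✓ CMP  NZCV=0011
1: · ADDMI
2: · MOVCC
3: ✓ CMP  NZCV=1000
4: ✓ SUBNE  r3←0x37
5: ✓ MOVLS  r3←0x95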